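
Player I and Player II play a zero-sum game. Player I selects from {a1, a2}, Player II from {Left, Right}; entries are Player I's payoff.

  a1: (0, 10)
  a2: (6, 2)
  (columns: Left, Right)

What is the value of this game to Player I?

Row minima: a1 → 0, a2 → 2; maximin = 2.
Column maxima: Left → 6, Right → 10; minimax = 6.
2 ≠ 6, so there is no saddle point; optimal play is mixed.
Let Player I play a1 with probability p. Expected payoff against Left: 0p + 6(1−p) = −6p + 6; against Right: 10p + 2(1−p) = 8p + 2.
Setting these equal: −6p + 6 = 8p + 2 ⇒ −14p = -4 ⇒ p = 2/7, and the value is (-6)·(2/7) + 6 = 30/7.
For Player II: with q = P(Left), equating a1's and a2's payoffs gives −10q + 10 = 4q + 2 ⇒ q = 4/7.

30/7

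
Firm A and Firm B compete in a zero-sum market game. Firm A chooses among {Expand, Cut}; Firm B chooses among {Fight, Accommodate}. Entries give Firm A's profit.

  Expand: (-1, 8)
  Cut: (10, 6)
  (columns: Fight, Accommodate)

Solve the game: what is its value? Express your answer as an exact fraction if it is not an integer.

86/13

Row minima: Expand → -1, Cut → 6; maximin = 6.
Column maxima: Fight → 10, Accommodate → 8; minimax = 8.
6 ≠ 8, so there is no saddle point; optimal play is mixed.
Let Firm A play Expand with probability p. Expected payoff against Fight: (-1)p + 10(1−p) = −11p + 10; against Accommodate: 8p + 6(1−p) = 2p + 6.
Setting these equal: −11p + 10 = 2p + 6 ⇒ −13p = -4 ⇒ p = 4/13, and the value is (-11)·(4/13) + 10 = 86/13.
For Firm B: with q = P(Fight), equating Expand's and Cut's payoffs gives −9q + 8 = 4q + 6 ⇒ q = 2/13.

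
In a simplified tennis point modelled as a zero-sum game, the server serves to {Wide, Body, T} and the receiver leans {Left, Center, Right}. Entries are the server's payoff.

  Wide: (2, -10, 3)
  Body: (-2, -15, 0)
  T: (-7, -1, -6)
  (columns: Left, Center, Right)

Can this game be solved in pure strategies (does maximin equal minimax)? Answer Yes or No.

No

Row minima: Wide → -10, Body → -15, T → -7; maximin = -7.
Column maxima: Left → 2, Center → -1, Right → 3; minimax = -1.
-7 ≠ -1, so no pure-strategy equilibrium exists.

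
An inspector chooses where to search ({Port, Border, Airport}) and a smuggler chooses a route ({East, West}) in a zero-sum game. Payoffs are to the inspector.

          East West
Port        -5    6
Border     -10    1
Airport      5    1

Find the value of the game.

Row minima: Port → -5, Border → -10, Airport → 1; maximin = 1.
Column maxima: East → 5, West → 6; minimax = 5.
1 ≠ 5, so there is no saddle point; optimal play is mixed.
Border is strictly dominated by Port, so the inspector never plays it.
On the remaining 2×2 (Port, Airport vs East, West):
Let the inspector play Port with probability p. Expected payoff against East: (-5)p + 5(1−p) = −10p + 5; against West: 6p + 1(1−p) = 5p + 1.
Setting these equal: −10p + 5 = 5p + 1 ⇒ −15p = -4 ⇒ p = 4/15, and the value is (-10)·(4/15) + 5 = 7/3.
For the smuggler: with q = P(East), equating Port's and Airport's payoffs gives −11q + 6 = 4q + 1 ⇒ q = 1/3.

7/3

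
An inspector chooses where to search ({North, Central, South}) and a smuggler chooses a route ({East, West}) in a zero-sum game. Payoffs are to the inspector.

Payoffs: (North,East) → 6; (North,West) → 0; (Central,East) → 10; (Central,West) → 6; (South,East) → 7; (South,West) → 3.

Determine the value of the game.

Row minima: North → 0, Central → 6, South → 3; maximin = 6.
Column maxima: East → 10, West → 6; minimax = 6.
Since maximin = minimax = 6, there is a saddle point and the value is 6.

6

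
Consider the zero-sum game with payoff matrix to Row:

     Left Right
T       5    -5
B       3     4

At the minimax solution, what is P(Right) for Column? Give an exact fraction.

2/11

Row minima: T → -5, B → 3; maximin = 3.
Column maxima: Left → 5, Right → 4; minimax = 4.
3 ≠ 4, so there is no saddle point; optimal play is mixed.
Let Row play T with probability p. Expected payoff against Left: 5p + 3(1−p) = 2p + 3; against Right: (-5)p + 4(1−p) = −9p + 4.
Setting these equal: 2p + 3 = −9p + 4 ⇒ 11p = 1 ⇒ p = 1/11, and the value is (2)·(1/11) + 3 = 35/11.
For Column: with q = P(Left), equating T's and B's payoffs gives 10q − 5 = −q + 4 ⇒ q = 9/11.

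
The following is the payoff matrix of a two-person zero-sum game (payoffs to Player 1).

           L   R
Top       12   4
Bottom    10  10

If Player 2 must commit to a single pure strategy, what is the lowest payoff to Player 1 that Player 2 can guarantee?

Column maxima: L → 12, R → 10.
The smallest of these is 10.

10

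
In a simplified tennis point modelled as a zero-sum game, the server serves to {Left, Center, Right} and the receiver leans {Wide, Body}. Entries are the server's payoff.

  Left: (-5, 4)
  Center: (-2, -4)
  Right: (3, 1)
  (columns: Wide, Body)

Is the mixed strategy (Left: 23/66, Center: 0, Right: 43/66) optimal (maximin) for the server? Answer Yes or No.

Against Wide this mix gives (23/66)·(-5) + (43/66)·3 = 7/33.
Against Body this mix gives (23/66)·4 + (43/66)·1 = 45/22.
The receiver will play Wide, holding the server to 7/33. Shifting weight toward the row that does better against Wide would raise this floor (the equalizing mix achieves 17/11 against both Wide and Body), so the proposed strategy is not optimal.

No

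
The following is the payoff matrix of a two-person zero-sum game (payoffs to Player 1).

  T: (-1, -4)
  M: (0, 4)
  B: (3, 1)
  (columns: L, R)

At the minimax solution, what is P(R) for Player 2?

1/2

Row minima: T → -4, M → 0, B → 1; maximin = 1.
Column maxima: L → 3, R → 4; minimax = 3.
1 ≠ 3, so there is no saddle point; optimal play is mixed.
T is strictly dominated by M, so Player 1 never plays it.
On the remaining 2×2 (M, B vs L, R):
Let Player 1 play M with probability p. Expected payoff against L: 0p + 3(1−p) = −3p + 3; against R: 4p + 1(1−p) = 3p + 1.
Setting these equal: −3p + 3 = 3p + 1 ⇒ −6p = -2 ⇒ p = 1/3, and the value is (-3)·(1/3) + 3 = 2.
For Player 2: with q = P(L), equating M's and B's payoffs gives −4q + 4 = 2q + 1 ⇒ q = 1/2.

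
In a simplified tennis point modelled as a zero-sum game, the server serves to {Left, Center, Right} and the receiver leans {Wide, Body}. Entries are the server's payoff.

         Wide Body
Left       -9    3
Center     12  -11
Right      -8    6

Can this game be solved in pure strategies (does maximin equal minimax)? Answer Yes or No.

Row minima: Left → -9, Center → -11, Right → -8; maximin = -8.
Column maxima: Wide → 12, Body → 6; minimax = 6.
-8 ≠ 6, so no pure-strategy equilibrium exists.

No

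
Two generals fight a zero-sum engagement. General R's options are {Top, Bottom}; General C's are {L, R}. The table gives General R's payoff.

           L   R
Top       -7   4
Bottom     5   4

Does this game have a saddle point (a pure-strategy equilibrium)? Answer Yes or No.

Row minima: Top → -7, Bottom → 4; maximin = 4.
Column maxima: L → 5, R → 4; minimax = 4.
maximin = minimax = 4, so a saddle point exists.

Yes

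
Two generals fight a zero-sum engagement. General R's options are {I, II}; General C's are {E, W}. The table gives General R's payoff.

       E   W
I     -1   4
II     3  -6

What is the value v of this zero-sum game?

3/7

Row minima: I → -1, II → -6; maximin = -1.
Column maxima: E → 3, W → 4; minimax = 3.
-1 ≠ 3, so there is no saddle point; optimal play is mixed.
Let General R play I with probability p. Expected payoff against E: (-1)p + 3(1−p) = −4p + 3; against W: 4p + (-6)(1−p) = 10p − 6.
Setting these equal: −4p + 3 = 10p − 6 ⇒ −14p = -9 ⇒ p = 9/14, and the value is (-4)·(9/14) + 3 = 3/7.
For General C: with q = P(E), equating I's and II's payoffs gives −5q + 4 = 9q − 6 ⇒ q = 5/7.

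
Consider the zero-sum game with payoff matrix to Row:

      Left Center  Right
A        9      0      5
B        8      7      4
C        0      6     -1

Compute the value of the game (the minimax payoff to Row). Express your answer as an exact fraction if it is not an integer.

Row minima: A → 0, B → 4, C → -1; maximin = 4.
Column maxima: Left → 9, Center → 7, Right → 5; minimax = 5.
4 ≠ 5, so there is no saddle point; optimal play is mixed.
C is strictly dominated by B, so Row never plays it.
With C eliminated, Left is strictly dominated by Center (it gives Row strictly more in every remaining row), so Column never plays it.
On the remaining 2×2 (A, B vs Center, Right):
Let Row play A with probability p. Expected payoff against Center: 0p + 7(1−p) = −7p + 7; against Right: 5p + 4(1−p) = p + 4.
Setting these equal: −7p + 7 = p + 4 ⇒ −8p = -3 ⇒ p = 3/8, and the value is (-7)·(3/8) + 7 = 35/8.
For Column: with q = P(Center), equating A's and B's payoffs gives −5q + 5 = 3q + 4 ⇒ q = 1/8.

35/8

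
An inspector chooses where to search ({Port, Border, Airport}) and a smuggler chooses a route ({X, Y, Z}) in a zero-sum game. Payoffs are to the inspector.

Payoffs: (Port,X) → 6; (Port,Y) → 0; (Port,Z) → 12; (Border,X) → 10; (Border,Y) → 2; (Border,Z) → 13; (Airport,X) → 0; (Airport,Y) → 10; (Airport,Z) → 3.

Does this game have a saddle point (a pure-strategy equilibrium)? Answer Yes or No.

No

Row minima: Port → 0, Border → 2, Airport → 0; maximin = 2.
Column maxima: X → 10, Y → 10, Z → 13; minimax = 10.
2 ≠ 10, so no pure-strategy equilibrium exists.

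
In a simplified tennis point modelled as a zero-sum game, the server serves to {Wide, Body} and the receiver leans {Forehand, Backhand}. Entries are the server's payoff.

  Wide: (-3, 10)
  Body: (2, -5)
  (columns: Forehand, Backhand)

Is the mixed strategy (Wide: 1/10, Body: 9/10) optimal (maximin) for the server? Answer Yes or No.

Against Forehand this mix gives (1/10)·(-3) + (9/10)·2 = 3/2.
Against Backhand this mix gives (1/10)·10 + (9/10)·(-5) = -7/2.
The receiver will play Backhand, holding the server to -7/2. Shifting weight toward the row that does better against Backhand would raise this floor (the equalizing mix achieves 1/4 against both Backhand and Forehand), so the proposed strategy is not optimal.

No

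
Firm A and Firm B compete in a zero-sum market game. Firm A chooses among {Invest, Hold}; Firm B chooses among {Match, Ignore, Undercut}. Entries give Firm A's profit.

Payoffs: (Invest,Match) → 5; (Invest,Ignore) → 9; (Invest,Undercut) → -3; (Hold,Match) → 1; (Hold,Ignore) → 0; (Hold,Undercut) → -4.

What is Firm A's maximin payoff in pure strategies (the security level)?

Row minima: Invest → -3, Hold → -4.
The best of these is -3.

-3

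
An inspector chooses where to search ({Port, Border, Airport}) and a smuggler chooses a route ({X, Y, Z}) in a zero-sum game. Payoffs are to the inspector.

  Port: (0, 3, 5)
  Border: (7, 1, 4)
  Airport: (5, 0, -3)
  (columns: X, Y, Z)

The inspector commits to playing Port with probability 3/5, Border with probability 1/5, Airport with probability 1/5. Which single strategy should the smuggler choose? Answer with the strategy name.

Y

If the smuggler plays X, the inspector's expected payoff is (3/5)·0 + (1/5)·7 + (1/5)·5 = 12/5.
If the smuggler plays Y, the inspector's expected payoff is (3/5)·3 + (1/5)·1 + (1/5)·0 = 2.
If the smuggler plays Z, the inspector's expected payoff is (3/5)·5 + (1/5)·4 + (1/5)·(-3) = 16/5.
The smuggler minimizes the inspector's payoff; the smallest is 2, so the best response is Y.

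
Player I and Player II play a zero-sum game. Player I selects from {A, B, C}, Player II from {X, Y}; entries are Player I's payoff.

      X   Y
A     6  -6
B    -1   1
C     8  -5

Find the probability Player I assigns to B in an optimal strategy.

Row minima: A → -6, B → -1, C → -5; maximin = -1.
Column maxima: X → 8, Y → 1; minimax = 1.
-1 ≠ 1, so there is no saddle point; optimal play is mixed.
A is strictly dominated by C, so Player I never plays it.
On the remaining 2×2 (B, C vs X, Y):
Let Player I play B with probability p. Expected payoff against X: (-1)p + 8(1−p) = −9p + 8; against Y: 1p + (-5)(1−p) = 6p − 5.
Setting these equal: −9p + 8 = 6p − 5 ⇒ −15p = -13 ⇒ p = 13/15, and the value is (-9)·(13/15) + 8 = 1/5.
For Player II: with q = P(X), equating B's and C's payoffs gives −2q + 1 = 13q − 5 ⇒ q = 2/5.

13/15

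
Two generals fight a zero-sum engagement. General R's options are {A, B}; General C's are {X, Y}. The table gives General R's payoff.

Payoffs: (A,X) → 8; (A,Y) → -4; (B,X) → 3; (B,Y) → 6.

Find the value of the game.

Row minima: A → -4, B → 3; maximin = 3.
Column maxima: X → 8, Y → 6; minimax = 6.
3 ≠ 6, so there is no saddle point; optimal play is mixed.
Let General R play A with probability p. Expected payoff against X: 8p + 3(1−p) = 5p + 3; against Y: (-4)p + 6(1−p) = −10p + 6.
Setting these equal: 5p + 3 = −10p + 6 ⇒ 15p = 3 ⇒ p = 1/5, and the value is (5)·(1/5) + 3 = 4.
For General C: with q = P(X), equating A's and B's payoffs gives 12q − 4 = −3q + 6 ⇒ q = 2/3.

4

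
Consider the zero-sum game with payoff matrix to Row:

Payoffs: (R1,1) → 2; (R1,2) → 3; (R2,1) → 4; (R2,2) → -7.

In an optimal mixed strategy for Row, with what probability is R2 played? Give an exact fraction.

1/12

Row minima: R1 → 2, R2 → -7; maximin = 2.
Column maxima: 1 → 4, 2 → 3; minimax = 3.
2 ≠ 3, so there is no saddle point; optimal play is mixed.
Let Row play R1 with probability p. Expected payoff against 1: 2p + 4(1−p) = −2p + 4; against 2: 3p + (-7)(1−p) = 10p − 7.
Setting these equal: −2p + 4 = 10p − 7 ⇒ −12p = -11 ⇒ p = 11/12, and the value is (-2)·(11/12) + 4 = 13/6.
For Column: with q = P(1), equating R1's and R2's payoffs gives −q + 3 = 11q − 7 ⇒ q = 5/6.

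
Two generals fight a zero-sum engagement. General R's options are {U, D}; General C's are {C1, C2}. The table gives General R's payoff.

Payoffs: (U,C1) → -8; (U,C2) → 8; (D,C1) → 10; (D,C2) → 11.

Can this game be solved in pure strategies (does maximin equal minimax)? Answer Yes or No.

Yes

Row minima: U → -8, D → 10; maximin = 10.
Column maxima: C1 → 10, C2 → 11; minimax = 10.
maximin = minimax = 10, so a saddle point exists.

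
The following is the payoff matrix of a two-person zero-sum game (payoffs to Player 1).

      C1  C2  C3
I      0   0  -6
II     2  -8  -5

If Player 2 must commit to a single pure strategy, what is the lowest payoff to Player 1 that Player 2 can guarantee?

Column maxima: C1 → 2, C2 → 0, C3 → -5.
The smallest of these is -5.

-5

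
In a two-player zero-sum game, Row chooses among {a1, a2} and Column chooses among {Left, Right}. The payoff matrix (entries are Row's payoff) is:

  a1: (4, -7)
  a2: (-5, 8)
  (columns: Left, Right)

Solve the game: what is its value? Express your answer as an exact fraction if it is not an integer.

Row minima: a1 → -7, a2 → -5; maximin = -5.
Column maxima: Left → 4, Right → 8; minimax = 4.
-5 ≠ 4, so there is no saddle point; optimal play is mixed.
Let Row play a1 with probability p. Expected payoff against Left: 4p + (-5)(1−p) = 9p − 5; against Right: (-7)p + 8(1−p) = −15p + 8.
Setting these equal: 9p − 5 = −15p + 8 ⇒ 24p = 13 ⇒ p = 13/24, and the value is (9)·(13/24) − 5 = -1/8.
For Column: with q = P(Left), equating a1's and a2's payoffs gives 11q − 7 = −13q + 8 ⇒ q = 5/8.

-1/8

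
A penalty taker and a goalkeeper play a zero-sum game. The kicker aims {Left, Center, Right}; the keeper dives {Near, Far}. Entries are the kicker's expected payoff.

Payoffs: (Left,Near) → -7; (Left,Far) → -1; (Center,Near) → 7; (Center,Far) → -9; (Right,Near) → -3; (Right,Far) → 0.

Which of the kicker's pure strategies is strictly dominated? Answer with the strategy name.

Right gives a strictly higher payoff than Left against every column: -3 > -7, 0 > -1.
So Left is strictly dominated and the kicker never plays it.

Left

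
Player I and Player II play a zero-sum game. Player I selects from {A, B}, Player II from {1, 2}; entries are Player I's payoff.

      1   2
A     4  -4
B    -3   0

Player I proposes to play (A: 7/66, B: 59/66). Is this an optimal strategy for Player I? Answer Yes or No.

Against 1 this mix gives (7/66)·4 + (59/66)·(-3) = -149/66.
Against 2 this mix gives (7/66)·(-4) + (59/66)·0 = -14/33.
Player II will play 1, holding Player I to -149/66. Shifting weight toward the row that does better against 1 would raise this floor (the equalizing mix achieves -12/11 against both 1 and 2), so the proposed strategy is not optimal.

No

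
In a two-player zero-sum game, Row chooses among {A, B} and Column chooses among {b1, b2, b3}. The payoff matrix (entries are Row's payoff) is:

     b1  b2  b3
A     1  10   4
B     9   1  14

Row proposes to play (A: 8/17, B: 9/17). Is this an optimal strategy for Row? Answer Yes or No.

Against b1 this mix gives (8/17)·1 + (9/17)·9 = 89/17.
Against b2 this mix gives (8/17)·10 + (9/17)·1 = 89/17.
Against b3 this mix gives (8/17)·4 + (9/17)·14 = 158/17.
All of Column's active replies (b1, b2) yield 89/17, and no column does worse for Row. The mix makes Column indifferent and guarantees 89/17, so it is optimal.

Yes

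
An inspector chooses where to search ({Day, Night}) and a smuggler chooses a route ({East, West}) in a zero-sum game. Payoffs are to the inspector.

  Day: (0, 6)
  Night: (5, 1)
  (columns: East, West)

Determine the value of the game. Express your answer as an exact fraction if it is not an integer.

3

Row minima: Day → 0, Night → 1; maximin = 1.
Column maxima: East → 5, West → 6; minimax = 5.
1 ≠ 5, so there is no saddle point; optimal play is mixed.
Let the inspector play Day with probability p. Expected payoff against East: 0p + 5(1−p) = −5p + 5; against West: 6p + 1(1−p) = 5p + 1.
Setting these equal: −5p + 5 = 5p + 1 ⇒ −10p = -4 ⇒ p = 2/5, and the value is (-5)·(2/5) + 5 = 3.
For the smuggler: with q = P(East), equating Day's and Night's payoffs gives −6q + 6 = 4q + 1 ⇒ q = 1/2.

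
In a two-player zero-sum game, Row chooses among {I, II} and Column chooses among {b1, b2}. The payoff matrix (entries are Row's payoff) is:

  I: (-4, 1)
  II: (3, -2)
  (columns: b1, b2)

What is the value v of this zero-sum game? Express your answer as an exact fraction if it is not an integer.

-1/2

Row minima: I → -4, II → -2; maximin = -2.
Column maxima: b1 → 3, b2 → 1; minimax = 1.
-2 ≠ 1, so there is no saddle point; optimal play is mixed.
Let Row play I with probability p. Expected payoff against b1: (-4)p + 3(1−p) = −7p + 3; against b2: 1p + (-2)(1−p) = 3p − 2.
Setting these equal: −7p + 3 = 3p − 2 ⇒ −10p = -5 ⇒ p = 1/2, and the value is (-7)·(1/2) + 3 = -1/2.
For Column: with q = P(b1), equating I's and II's payoffs gives −5q + 1 = 5q − 2 ⇒ q = 3/10.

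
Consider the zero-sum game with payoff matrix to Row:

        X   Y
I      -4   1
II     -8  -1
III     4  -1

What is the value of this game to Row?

0

Row minima: I → -4, II → -8, III → -1; maximin = -1.
Column maxima: X → 4, Y → 1; minimax = 1.
-1 ≠ 1, so there is no saddle point; optimal play is mixed.
II is strictly dominated by I, so Row never plays it.
On the remaining 2×2 (I, III vs X, Y):
Let Row play I with probability p. Expected payoff against X: (-4)p + 4(1−p) = −8p + 4; against Y: 1p + (-1)(1−p) = 2p − 1.
Setting these equal: −8p + 4 = 2p − 1 ⇒ −10p = -5 ⇒ p = 1/2, and the value is (-8)·(1/2) + 4 = 0.
For Column: with q = P(X), equating I's and III's payoffs gives −5q + 1 = 5q − 1 ⇒ q = 1/5.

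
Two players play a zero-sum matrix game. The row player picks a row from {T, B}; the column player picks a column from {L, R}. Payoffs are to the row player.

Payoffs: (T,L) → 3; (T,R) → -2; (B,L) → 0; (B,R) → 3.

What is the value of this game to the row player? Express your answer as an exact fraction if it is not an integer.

Row minima: T → -2, B → 0; maximin = 0.
Column maxima: L → 3, R → 3; minimax = 3.
0 ≠ 3, so there is no saddle point; optimal play is mixed.
Let the row player play T with probability p. Expected payoff against L: 3p + 0(1−p) = 3p; against R: (-2)p + 3(1−p) = −5p + 3.
Setting these equal: 3p = −5p + 3 ⇒ 8p = 3 ⇒ p = 3/8, and the value is (3)·(3/8) = 9/8.
For the column player: with q = P(L), equating T's and B's payoffs gives 5q − 2 = −3q + 3 ⇒ q = 5/8.

9/8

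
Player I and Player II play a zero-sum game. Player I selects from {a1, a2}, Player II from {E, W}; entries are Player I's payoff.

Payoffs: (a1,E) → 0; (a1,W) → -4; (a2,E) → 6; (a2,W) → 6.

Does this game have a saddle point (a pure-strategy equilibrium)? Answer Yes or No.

Row minima: a1 → -4, a2 → 6; maximin = 6.
Column maxima: E → 6, W → 6; minimax = 6.
maximin = minimax = 6, so a saddle point exists.

Yes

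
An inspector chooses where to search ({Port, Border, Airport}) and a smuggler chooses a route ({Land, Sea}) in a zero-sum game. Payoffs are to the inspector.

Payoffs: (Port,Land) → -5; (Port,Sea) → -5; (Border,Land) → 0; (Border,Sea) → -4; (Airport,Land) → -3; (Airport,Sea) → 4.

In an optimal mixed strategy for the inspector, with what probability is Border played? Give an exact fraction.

7/11

Row minima: Port → -5, Border → -4, Airport → -3; maximin = -3.
Column maxima: Land → 0, Sea → 4; minimax = 0.
-3 ≠ 0, so there is no saddle point; optimal play is mixed.
Port is strictly dominated by Border, so the inspector never plays it.
On the remaining 2×2 (Border, Airport vs Land, Sea):
Let the inspector play Border with probability p. Expected payoff against Land: 0p + (-3)(1−p) = 3p − 3; against Sea: (-4)p + 4(1−p) = −8p + 4.
Setting these equal: 3p − 3 = −8p + 4 ⇒ 11p = 7 ⇒ p = 7/11, and the value is (3)·(7/11) − 3 = -12/11.
For the smuggler: with q = P(Land), equating Border's and Airport's payoffs gives 4q − 4 = −7q + 4 ⇒ q = 8/11.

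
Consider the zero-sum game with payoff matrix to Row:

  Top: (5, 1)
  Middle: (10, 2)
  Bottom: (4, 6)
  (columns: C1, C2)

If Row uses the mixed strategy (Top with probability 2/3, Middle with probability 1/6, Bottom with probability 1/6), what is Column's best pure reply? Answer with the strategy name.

C2

If Column plays C1, Row's expected payoff is (2/3)·5 + (1/6)·10 + (1/6)·4 = 17/3.
If Column plays C2, Row's expected payoff is (2/3)·1 + (1/6)·2 + (1/6)·6 = 2.
Column minimizes Row's payoff; the smallest is 2, so the best response is C2.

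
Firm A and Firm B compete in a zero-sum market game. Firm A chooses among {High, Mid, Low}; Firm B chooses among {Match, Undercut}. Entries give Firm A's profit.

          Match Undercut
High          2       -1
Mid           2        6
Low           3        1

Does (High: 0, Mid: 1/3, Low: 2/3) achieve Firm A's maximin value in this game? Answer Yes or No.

Against Match this mix gives (1/3)·2 + (2/3)·3 = 8/3.
Against Undercut this mix gives (1/3)·6 + (2/3)·1 = 8/3.
All of Firm B's active replies (Match, Undercut) yield 8/3, and no column does worse for Firm A. The mix makes Firm B indifferent and guarantees 8/3, so it is optimal.

Yes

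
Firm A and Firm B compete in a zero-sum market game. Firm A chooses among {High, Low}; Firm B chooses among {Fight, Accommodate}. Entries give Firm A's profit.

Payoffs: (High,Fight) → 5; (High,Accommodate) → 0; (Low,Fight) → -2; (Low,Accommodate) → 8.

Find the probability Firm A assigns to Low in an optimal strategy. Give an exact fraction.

1/3

Row minima: High → 0, Low → -2; maximin = 0.
Column maxima: Fight → 5, Accommodate → 8; minimax = 5.
0 ≠ 5, so there is no saddle point; optimal play is mixed.
Let Firm A play High with probability p. Expected payoff against Fight: 5p + (-2)(1−p) = 7p − 2; against Accommodate: 0p + 8(1−p) = −8p + 8.
Setting these equal: 7p − 2 = −8p + 8 ⇒ 15p = 10 ⇒ p = 2/3, and the value is (7)·(2/3) − 2 = 8/3.
For Firm B: with q = P(Fight), equating High's and Low's payoffs gives 5q = −10q + 8 ⇒ q = 8/15.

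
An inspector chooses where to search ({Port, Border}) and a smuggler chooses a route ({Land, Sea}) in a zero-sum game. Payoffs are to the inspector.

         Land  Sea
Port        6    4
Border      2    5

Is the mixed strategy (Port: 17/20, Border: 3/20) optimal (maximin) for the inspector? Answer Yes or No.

Against Land this mix gives (17/20)·6 + (3/20)·2 = 27/5.
Against Sea this mix gives (17/20)·4 + (3/20)·5 = 83/20.
The smuggler will play Sea, holding the inspector to 83/20. Shifting weight toward the row that does better against Sea would raise this floor (the equalizing mix achieves 22/5 against both Sea and Land), so the proposed strategy is not optimal.

No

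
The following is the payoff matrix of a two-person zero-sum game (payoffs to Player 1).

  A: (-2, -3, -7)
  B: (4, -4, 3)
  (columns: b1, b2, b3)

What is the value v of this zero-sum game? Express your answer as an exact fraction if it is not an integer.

Row minima: A → -7, B → -4; maximin = -4.
Column maxima: b1 → 4, b2 → -3, b3 → 3; minimax = -3.
-4 ≠ -3, so there is no saddle point; optimal play is mixed.
b1 is strictly dominated by b2 (it gives Player 1 strictly more in every row), so Player 2 never plays it.
On the remaining 2×2 (A, B vs b2, b3):
Let Player 1 play A with probability p. Expected payoff against b2: (-3)p + (-4)(1−p) = p − 4; against b3: (-7)p + 3(1−p) = −10p + 3.
Setting these equal: p − 4 = −10p + 3 ⇒ 11p = 7 ⇒ p = 7/11, and the value is (1)·(7/11) − 4 = -37/11.
For Player 2: with q = P(b2), equating A's and B's payoffs gives 4q − 7 = −7q + 3 ⇒ q = 10/11.

-37/11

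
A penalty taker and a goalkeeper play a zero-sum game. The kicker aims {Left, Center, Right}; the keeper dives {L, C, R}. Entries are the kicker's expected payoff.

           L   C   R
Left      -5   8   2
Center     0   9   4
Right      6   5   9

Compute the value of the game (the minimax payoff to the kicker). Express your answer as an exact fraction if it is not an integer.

Row minima: Left → -5, Center → 0, Right → 5; maximin = 5.
Column maxima: L → 6, C → 9, R → 9; minimax = 6.
5 ≠ 6, so there is no saddle point; optimal play is mixed.
Left is strictly dominated by Center, so the kicker never plays it.
R is strictly dominated by L (it gives the kicker strictly more in every row), so the keeper never plays it.
On the remaining 2×2 (Center, Right vs L, C):
Let the kicker play Center with probability p. Expected payoff against L: 0p + 6(1−p) = −6p + 6; against C: 9p + 5(1−p) = 4p + 5.
Setting these equal: −6p + 6 = 4p + 5 ⇒ −10p = -1 ⇒ p = 1/10, and the value is (-6)·(1/10) + 6 = 27/5.
For the keeper: with q = P(L), equating Center's and Right's payoffs gives −9q + 9 = q + 5 ⇒ q = 2/5.

27/5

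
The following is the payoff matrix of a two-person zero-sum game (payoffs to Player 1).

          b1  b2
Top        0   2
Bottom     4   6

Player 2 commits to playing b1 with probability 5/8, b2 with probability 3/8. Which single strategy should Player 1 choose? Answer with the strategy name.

Expected payoff of Top: (5/8)·0 + (3/8)·2 = 3/4.
Expected payoff of Bottom: (5/8)·4 + (3/8)·6 = 19/4.
The largest is 19/4, so Player 1's best response is Bottom.

Bottom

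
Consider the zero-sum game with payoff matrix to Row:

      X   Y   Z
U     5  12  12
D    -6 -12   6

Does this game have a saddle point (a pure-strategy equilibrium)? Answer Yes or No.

Row minima: U → 5, D → -12; maximin = 5.
Column maxima: X → 5, Y → 12, Z → 12; minimax = 5.
maximin = minimax = 5, so a saddle point exists.

Yes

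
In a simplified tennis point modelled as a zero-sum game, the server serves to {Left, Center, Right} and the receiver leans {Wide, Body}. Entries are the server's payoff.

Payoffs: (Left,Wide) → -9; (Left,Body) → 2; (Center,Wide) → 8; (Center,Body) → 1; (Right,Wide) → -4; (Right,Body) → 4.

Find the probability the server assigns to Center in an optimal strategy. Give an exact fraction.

Row minima: Left → -9, Center → 1, Right → -4; maximin = 1.
Column maxima: Wide → 8, Body → 4; minimax = 4.
1 ≠ 4, so there is no saddle point; optimal play is mixed.
Left is strictly dominated by Right, so the server never plays it.
On the remaining 2×2 (Center, Right vs Wide, Body):
Let the server play Center with probability p. Expected payoff against Wide: 8p + (-4)(1−p) = 12p − 4; against Body: 1p + 4(1−p) = −3p + 4.
Setting these equal: 12p − 4 = −3p + 4 ⇒ 15p = 8 ⇒ p = 8/15, and the value is (12)·(8/15) − 4 = 12/5.
For the receiver: with q = P(Wide), equating Center's and Right's payoffs gives 7q + 1 = −8q + 4 ⇒ q = 1/5.

8/15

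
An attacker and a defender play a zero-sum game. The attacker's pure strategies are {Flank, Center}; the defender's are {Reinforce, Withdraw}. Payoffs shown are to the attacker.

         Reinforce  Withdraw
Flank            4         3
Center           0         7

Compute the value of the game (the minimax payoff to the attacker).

7/2

Row minima: Flank → 3, Center → 0; maximin = 3.
Column maxima: Reinforce → 4, Withdraw → 7; minimax = 4.
3 ≠ 4, so there is no saddle point; optimal play is mixed.
Let the attacker play Flank with probability p. Expected payoff against Reinforce: 4p + 0(1−p) = 4p; against Withdraw: 3p + 7(1−p) = −4p + 7.
Setting these equal: 4p = −4p + 7 ⇒ 8p = 7 ⇒ p = 7/8, and the value is (4)·(7/8) = 7/2.
For the defender: with q = P(Reinforce), equating Flank's and Center's payoffs gives q + 3 = −7q + 7 ⇒ q = 1/2.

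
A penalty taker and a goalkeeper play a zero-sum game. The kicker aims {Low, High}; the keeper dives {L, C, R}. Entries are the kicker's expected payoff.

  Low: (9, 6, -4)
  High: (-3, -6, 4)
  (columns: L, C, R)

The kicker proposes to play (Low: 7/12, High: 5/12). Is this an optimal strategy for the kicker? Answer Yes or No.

Against L this mix gives (7/12)·9 + (5/12)·(-3) = 4.
Against C this mix gives (7/12)·6 + (5/12)·(-6) = 1.
Against R this mix gives (7/12)·(-4) + (5/12)·4 = -2/3.
The keeper will play R, holding the kicker to -2/3. Shifting weight toward the row that does better against R would raise this floor (the equalizing mix achieves 0 against both R and C), so the proposed strategy is not optimal.

No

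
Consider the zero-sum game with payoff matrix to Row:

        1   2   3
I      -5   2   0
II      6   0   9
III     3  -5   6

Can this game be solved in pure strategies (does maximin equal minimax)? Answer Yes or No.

Row minima: I → -5, II → 0, III → -5; maximin = 0.
Column maxima: 1 → 6, 2 → 2, 3 → 9; minimax = 2.
0 ≠ 2, so no pure-strategy equilibrium exists.

No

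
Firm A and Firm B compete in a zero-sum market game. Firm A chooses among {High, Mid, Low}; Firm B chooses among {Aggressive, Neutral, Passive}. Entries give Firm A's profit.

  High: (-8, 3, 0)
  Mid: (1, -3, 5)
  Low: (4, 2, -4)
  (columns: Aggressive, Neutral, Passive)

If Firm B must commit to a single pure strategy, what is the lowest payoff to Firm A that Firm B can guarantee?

3

Column maxima: Aggressive → 4, Neutral → 3, Passive → 5.
The smallest of these is 3.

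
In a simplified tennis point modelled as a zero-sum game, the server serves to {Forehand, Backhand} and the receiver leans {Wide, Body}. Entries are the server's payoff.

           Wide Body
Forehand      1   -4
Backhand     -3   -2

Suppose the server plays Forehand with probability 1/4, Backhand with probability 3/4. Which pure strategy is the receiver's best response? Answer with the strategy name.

Body

If the receiver plays Wide, the server's expected payoff is (1/4)·1 + (3/4)·(-3) = -2.
If the receiver plays Body, the server's expected payoff is (1/4)·(-4) + (3/4)·(-2) = -5/2.
The receiver minimizes the server's payoff; the smallest is -5/2, so the best response is Body.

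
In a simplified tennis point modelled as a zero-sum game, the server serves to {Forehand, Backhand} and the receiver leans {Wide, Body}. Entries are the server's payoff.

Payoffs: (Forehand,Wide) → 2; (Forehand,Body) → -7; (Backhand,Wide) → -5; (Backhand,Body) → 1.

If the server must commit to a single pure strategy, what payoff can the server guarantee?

Row minima: Forehand → -7, Backhand → -5.
The best of these is -5.

-5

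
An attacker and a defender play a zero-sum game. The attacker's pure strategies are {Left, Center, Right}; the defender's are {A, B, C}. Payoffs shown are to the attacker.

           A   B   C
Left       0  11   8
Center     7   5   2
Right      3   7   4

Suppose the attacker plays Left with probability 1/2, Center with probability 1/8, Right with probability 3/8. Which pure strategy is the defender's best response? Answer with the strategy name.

If the defender plays A, the attacker's expected payoff is (1/2)·0 + (1/8)·7 + (3/8)·3 = 2.
If the defender plays B, the attacker's expected payoff is (1/2)·11 + (1/8)·5 + (3/8)·7 = 35/4.
If the defender plays C, the attacker's expected payoff is (1/2)·8 + (1/8)·2 + (3/8)·4 = 23/4.
The defender minimizes the attacker's payoff; the smallest is 2, so the best response is A.

A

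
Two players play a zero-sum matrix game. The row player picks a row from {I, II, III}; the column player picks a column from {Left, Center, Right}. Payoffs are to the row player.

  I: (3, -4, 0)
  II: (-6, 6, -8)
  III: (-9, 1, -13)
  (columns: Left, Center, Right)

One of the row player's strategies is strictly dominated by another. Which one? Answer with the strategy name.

III

II gives a strictly higher payoff than III against every column: -6 > -9, 6 > 1, -8 > -13.
So III is strictly dominated and the row player never plays it.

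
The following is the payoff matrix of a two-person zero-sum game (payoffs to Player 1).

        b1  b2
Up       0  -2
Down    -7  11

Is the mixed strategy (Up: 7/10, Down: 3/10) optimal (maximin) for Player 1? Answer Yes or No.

No

Against b1 this mix gives (7/10)·0 + (3/10)·(-7) = -21/10.
Against b2 this mix gives (7/10)·(-2) + (3/10)·11 = 19/10.
Player 2 will play b1, holding Player 1 to -21/10. Shifting weight toward the row that does better against b1 would raise this floor (the equalizing mix achieves -7/10 against both b1 and b2), so the proposed strategy is not optimal.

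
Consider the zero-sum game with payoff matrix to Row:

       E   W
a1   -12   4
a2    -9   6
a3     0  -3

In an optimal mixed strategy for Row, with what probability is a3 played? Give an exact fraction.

5/6

Row minima: a1 → -12, a2 → -9, a3 → -3; maximin = -3.
Column maxima: E → 0, W → 6; minimax = 0.
-3 ≠ 0, so there is no saddle point; optimal play is mixed.
a1 is strictly dominated by a2, so Row never plays it.
On the remaining 2×2 (a2, a3 vs E, W):
Let Row play a2 with probability p. Expected payoff against E: (-9)p + 0(1−p) = −9p; against W: 6p + (-3)(1−p) = 9p − 3.
Setting these equal: −9p = 9p − 3 ⇒ −18p = -3 ⇒ p = 1/6, and the value is (-9)·(1/6) = -3/2.
For Column: with q = P(E), equating a2's and a3's payoffs gives −15q + 6 = 3q − 3 ⇒ q = 1/2.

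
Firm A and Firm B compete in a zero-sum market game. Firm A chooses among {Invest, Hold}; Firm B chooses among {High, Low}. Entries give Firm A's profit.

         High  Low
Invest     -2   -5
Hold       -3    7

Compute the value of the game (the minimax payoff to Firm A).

Row minima: Invest → -5, Hold → -3; maximin = -3.
Column maxima: High → -2, Low → 7; minimax = -2.
-3 ≠ -2, so there is no saddle point; optimal play is mixed.
Let Firm A play Invest with probability p. Expected payoff against High: (-2)p + (-3)(1−p) = p − 3; against Low: (-5)p + 7(1−p) = −12p + 7.
Setting these equal: p − 3 = −12p + 7 ⇒ 13p = 10 ⇒ p = 10/13, and the value is (1)·(10/13) − 3 = -29/13.
For Firm B: with q = P(High), equating Invest's and Hold's payoffs gives 3q − 5 = −10q + 7 ⇒ q = 12/13.

-29/13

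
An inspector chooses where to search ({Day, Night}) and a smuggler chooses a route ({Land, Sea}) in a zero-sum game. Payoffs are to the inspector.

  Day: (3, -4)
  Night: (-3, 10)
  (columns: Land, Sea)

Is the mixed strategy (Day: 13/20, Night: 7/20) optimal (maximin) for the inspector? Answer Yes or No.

Against Land this mix gives (13/20)·3 + (7/20)·(-3) = 9/10.
Against Sea this mix gives (13/20)·(-4) + (7/20)·10 = 9/10.
All of the smuggler's active replies (Land, Sea) yield 9/10, and no column does worse for the inspector. The mix makes the smuggler indifferent and guarantees 9/10, so it is optimal.

Yes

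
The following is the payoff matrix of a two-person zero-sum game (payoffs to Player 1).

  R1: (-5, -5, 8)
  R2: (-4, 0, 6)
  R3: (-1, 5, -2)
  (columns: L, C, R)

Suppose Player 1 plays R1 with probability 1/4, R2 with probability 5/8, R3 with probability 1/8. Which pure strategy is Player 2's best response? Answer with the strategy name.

If Player 2 plays L, Player 1's expected payoff is (1/4)·(-5) + (5/8)·(-4) + (1/8)·(-1) = -31/8.
If Player 2 plays C, Player 1's expected payoff is (1/4)·(-5) + (5/8)·0 + (1/8)·5 = -5/8.
If Player 2 plays R, Player 1's expected payoff is (1/4)·8 + (5/8)·6 + (1/8)·(-2) = 11/2.
Player 2 minimizes Player 1's payoff; the smallest is -31/8, so the best response is L.

L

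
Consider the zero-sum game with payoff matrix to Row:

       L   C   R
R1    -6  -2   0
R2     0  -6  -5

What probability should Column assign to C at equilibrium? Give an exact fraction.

Row minima: R1 → -6, R2 → -6; maximin = -6.
Column maxima: L → 0, C → -2, R → 0; minimax = -2.
-6 ≠ -2, so there is no saddle point; optimal play is mixed.
R is strictly dominated by C (it gives Row strictly more in every row), so Column never plays it.
On the remaining 2×2 (R1, R2 vs L, C):
Let Row play R1 with probability p. Expected payoff against L: (-6)p + 0(1−p) = −6p; against C: (-2)p + (-6)(1−p) = 4p − 6.
Setting these equal: −6p = 4p − 6 ⇒ −10p = -6 ⇒ p = 3/5, and the value is (-6)·(3/5) = -18/5.
For Column: with q = P(L), equating R1's and R2's payoffs gives −4q − 2 = 6q − 6 ⇒ q = 2/5.

3/5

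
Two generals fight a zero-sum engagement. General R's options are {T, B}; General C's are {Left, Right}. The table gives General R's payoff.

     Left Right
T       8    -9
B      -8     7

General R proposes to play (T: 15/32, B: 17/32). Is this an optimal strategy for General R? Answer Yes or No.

Against Left this mix gives (15/32)·8 + (17/32)·(-8) = -1/2.
Against Right this mix gives (15/32)·(-9) + (17/32)·7 = -1/2.
All of General C's active replies (Left, Right) yield -1/2, and no column does worse for General R. The mix makes General C indifferent and guarantees -1/2, so it is optimal.

Yes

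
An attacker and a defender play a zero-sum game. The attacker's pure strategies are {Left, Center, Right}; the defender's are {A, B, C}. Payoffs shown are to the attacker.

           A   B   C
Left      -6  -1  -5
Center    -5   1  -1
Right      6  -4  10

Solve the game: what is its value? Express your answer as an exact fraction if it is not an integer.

Row minima: Left → -6, Center → -5, Right → -4; maximin = -4.
Column maxima: A → 6, B → 1, C → 10; minimax = 1.
-4 ≠ 1, so there is no saddle point; optimal play is mixed.
Left is strictly dominated by Center, so the attacker never plays it.
C is strictly dominated by A (it gives the attacker strictly more in every row), so the defender never plays it.
On the remaining 2×2 (Center, Right vs A, B):
Let the attacker play Center with probability p. Expected payoff against A: (-5)p + 6(1−p) = −11p + 6; against B: 1p + (-4)(1−p) = 5p − 4.
Setting these equal: −11p + 6 = 5p − 4 ⇒ −16p = -10 ⇒ p = 5/8, and the value is (-11)·(5/8) + 6 = -7/8.
For the defender: with q = P(A), equating Center's and Right's payoffs gives −6q + 1 = 10q − 4 ⇒ q = 5/16.

-7/8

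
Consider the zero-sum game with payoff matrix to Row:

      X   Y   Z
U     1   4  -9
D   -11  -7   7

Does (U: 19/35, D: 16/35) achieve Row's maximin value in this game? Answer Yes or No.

Against X this mix gives (19/35)·1 + (16/35)·(-11) = -157/35.
Against Y this mix gives (19/35)·4 + (16/35)·(-7) = -36/35.
Against Z this mix gives (19/35)·(-9) + (16/35)·7 = -59/35.
Column will play X, holding Row to -157/35. Shifting weight toward the row that does better against X would raise this floor (the equalizing mix achieves -23/7 against both X and Z), so the proposed strategy is not optimal.

No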